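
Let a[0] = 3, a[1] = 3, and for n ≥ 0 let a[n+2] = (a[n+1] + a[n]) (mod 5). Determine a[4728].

2

a[0] = 3, a[1] = 3, a[2] = 1, a[3] = 4, a[4] = 0, a[5] = 4, a[6] = 4, a[7] = 3, a[8] = 2, a[9] = 0, a[10] = 2, a[11] = 2, a[12] = 4, a[13] = 1, a[14] = 0, a[15] = 1, a[16] = 1, a[17] = 2, a[18] = 3, a[19] = 0, a[20] = 3, a[21] = 3.
The sequence repeats with period 20.
So a[4728] = a[0 + ((4728-0) mod 20)] = a[8] = 2.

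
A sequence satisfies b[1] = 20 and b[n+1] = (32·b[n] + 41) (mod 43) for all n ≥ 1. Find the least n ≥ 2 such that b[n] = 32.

Computing terms: b[1] = 20,  b[2] = 36,  b[3] = 32,  b[4] = 33,  b[5] = 22,  b[6] = 14,  b[7] = 16,  b[8] = 37,  b[9] = 21,  b[10] = 25,  b[11] = 24,  b[12] = 35,  b[13] = 0,  b[14] = 41,  b[15] = 20.
The sequence repeats with period 14.
The value 32 first appears (with n ≥ 2) at b[3].

3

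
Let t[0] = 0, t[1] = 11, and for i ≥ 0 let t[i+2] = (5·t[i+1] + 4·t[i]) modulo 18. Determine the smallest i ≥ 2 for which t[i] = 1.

2

Computing terms: t[0] = 0; t[1] = 11; t[2] = 1; t[3] = 13; t[4] = 15; t[5] = 1; t[6] = 11; t[7] = 5; t[8] = 15; t[9] = 5; t[10] = 13; t[11] = 13; t[12] = 9; t[13] = 7; t[14] = 17; t[15] = 5; t[16] = 3; t[17] = 17; t[18] = 7; t[19] = 13; t[20] = 3; t[21] = 13; t[22] = 5; t[23] = 5; t[24] = 9; t[25] = 11; t[26] = 1.
Since (t[25], t[26]) = (t[1], t[2]) = (11, 1) (two consecutive terms determine the rest), the sequence is eventually periodic: after a pre-period of length 1 it cycles with period 24.
The value 1 first appears (with i ≥ 2) at t[2].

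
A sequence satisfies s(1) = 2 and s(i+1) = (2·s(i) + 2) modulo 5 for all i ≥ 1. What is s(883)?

4

We have s(1) = 2, s(2) = 1, s(3) = 4, s(4) = 0, s(5) = 2.
The sequence repeats with period 4.
(883 - 1) mod 4 = 2, so s(883) = s(3) = 4.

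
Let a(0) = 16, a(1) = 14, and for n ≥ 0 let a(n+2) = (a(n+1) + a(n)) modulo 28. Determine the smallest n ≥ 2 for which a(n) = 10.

Listing terms: a(0) = 16, a(1) = 14, a(2) = 2, a(3) = 16, a(4) = 18, a(5) = 6, a(6) = 24, a(7) = 2, a(8) = 26, a(9) = 0, a(10) = 26, a(11) = 26, a(12) = 24, a(13) = 22, a(14) = 18, a(15) = 12, a(16) = 2, a(17) = 14, a(18) = 16, a(19) = 2, a(20) = 18, a(21) = 20, a(22) = 10, a(23) = 2, a(24) = 12, a(25) = 14, a(26) = 26, a(27) = 12, a(28) = 10, a(29) = 22, a(30) = 4, a(31) = 26, a(32) = 2, a(33) = 0, a(34) = 2, a(35) = 2, a(36) = 4, a(37) = 6, a(38) = 10, a(39) = 16, a(40) = 26, a(41) = 14, a(42) = 12, a(43) = 26, a(44) = 10, a(45) = 8, a(46) = 18, a(47) = 26, a(48) = 16, a(49) = 14.
The sequence repeats with period 48.
The value 10 first appears (with n ≥ 2) at a(22).

22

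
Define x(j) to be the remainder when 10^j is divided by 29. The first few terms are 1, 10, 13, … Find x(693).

Computing terms: x(0) = 1, x(1) = 10, x(2) = 13, x(3) = 14, x(4) = 24, x(5) = 8, x(6) = 22, x(7) = 17, x(8) = 25, x(9) = 18, x(10) = 6, x(11) = 2, x(12) = 20, x(13) = 26, x(14) = 28, x(15) = 19, x(16) = 16, x(17) = 15, x(18) = 5, x(19) = 21, x(20) = 7, x(21) = 12, x(22) = 4, x(23) = 11, x(24) = 23, x(25) = 27, x(26) = 9, x(27) = 3, x(28) = 1.
The sequence repeats with period 28.
(693 - 0) mod 28 = 21, so x(693) = x(21) = 12.

12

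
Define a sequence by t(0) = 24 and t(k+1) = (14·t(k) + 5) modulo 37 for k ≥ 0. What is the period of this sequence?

Listing terms: t(0) = 24; t(1) = 8; t(2) = 6; t(3) = 15; t(4) = 30; t(5) = 18; t(6) = 35; t(7) = 14; t(8) = 16; t(9) = 7; t(10) = 29; t(11) = 4; t(12) = 24.
The sequence repeats with period 12.

12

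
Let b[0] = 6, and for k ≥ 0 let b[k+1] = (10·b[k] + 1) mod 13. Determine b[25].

9

We have b[0] = 6, b[1] = 9, b[2] = 0, b[3] = 1, b[4] = 11, b[5] = 7, b[6] = 6.
The sequence repeats with period 6.
(25 - 0) mod 6 = 1, so b[25] = b[1] = 9.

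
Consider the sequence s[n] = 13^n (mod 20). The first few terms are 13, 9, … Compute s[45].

13

s[1] = 13; s[2] = 9; s[3] = 17; s[4] = 1; s[5] = 13.
Since s[5] = s[1] = 13, the sequence is periodic with period 4.
(45 - 1) mod 4 = 0, so s[45] = s[1] = 13.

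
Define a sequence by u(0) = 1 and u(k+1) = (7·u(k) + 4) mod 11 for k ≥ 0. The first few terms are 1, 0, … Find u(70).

1

Listing terms: u(0) = 1; u(1) = 0; u(2) = 4; u(3) = 10; u(4) = 8; u(5) = 5; u(6) = 6; u(7) = 2; u(8) = 7; u(9) = 9; u(10) = 1.
Since u(10) = u(0) = 1, the sequence is periodic with period 10.
(70 - 0) mod 10 = 0, so u(70) = u(0) = 1.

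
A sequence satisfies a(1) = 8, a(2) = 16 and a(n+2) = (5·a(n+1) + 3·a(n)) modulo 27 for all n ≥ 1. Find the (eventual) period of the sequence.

We have a(1) = 8, a(2) = 16, a(3) = 23, a(4) = 1, a(5) = 20, a(6) = 22, a(7) = 8, a(8) = 25, a(9) = 14, a(10) = 10, a(11) = 11, a(12) = 4, a(13) = 26, a(14) = 7, a(15) = 5, a(16) = 19, a(17) = 2, a(18) = 13, a(19) = 17, a(20) = 16, a(21) = 23.
Since (a(20), a(21)) = (a(2), a(3)) = (16, 23) (two consecutive terms determine the rest), the sequence is eventually periodic: after a pre-period of length 1 it cycles with period 18.

18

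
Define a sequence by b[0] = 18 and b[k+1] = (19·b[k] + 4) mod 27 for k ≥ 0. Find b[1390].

Listing terms: b[0] = 18, b[1] = 22, b[2] = 17, b[3] = 3, b[4] = 7, b[5] = 2, b[6] = 15, b[7] = 19, b[8] = 14, b[9] = 0, b[10] = 4, b[11] = 26, b[12] = 12, b[13] = 16, b[14] = 11, b[15] = 24, b[16] = 1, b[17] = 23, b[18] = 9, b[19] = 13, b[20] = 8, b[21] = 21, b[22] = 25, b[23] = 20, b[24] = 6, b[25] = 10, b[26] = 5, b[27] = 18.
Since b[27] = b[0] = 18, the sequence is periodic with period 27.
So b[1390] = b[0 + ((1390-0) mod 27)] = b[13] = 16.

16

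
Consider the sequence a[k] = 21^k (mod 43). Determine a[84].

1

a[0] = 1, a[1] = 21, a[2] = 11, a[3] = 16, a[4] = 35, a[5] = 4, a[6] = 41, a[7] = 1.
The sequence repeats with period 7.
(84 - 0) mod 7 = 0, so a[84] = a[0] = 1.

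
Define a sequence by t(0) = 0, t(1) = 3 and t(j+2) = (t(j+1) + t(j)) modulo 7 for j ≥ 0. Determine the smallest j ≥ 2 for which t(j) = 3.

2

Listing terms: t(0) = 0,  t(1) = 3,  t(2) = 3,  t(3) = 6,  t(4) = 2,  t(5) = 1,  t(6) = 3,  t(7) = 4,  t(8) = 0,  t(9) = 4,  t(10) = 4,  t(11) = 1,  t(12) = 5,  t(13) = 6,  t(14) = 4,  t(15) = 3,  t(16) = 0,  t(17) = 3.
Since (t(16), t(17)) = (t(0), t(1)) = (0, 3) (two consecutive terms determine the rest), the sequence is periodic with period 16.
The value 3 first appears (with j ≥ 2) at t(2).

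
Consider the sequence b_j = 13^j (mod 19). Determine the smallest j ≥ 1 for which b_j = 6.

10

Computing terms: b_0 = 1, b_1 = 13, b_2 = 17, b_3 = 12, b_4 = 4, b_5 = 14, b_6 = 11, b_7 = 10, b_8 = 16, b_9 = 18, b_{10} = 6, b_{11} = 2, b_{12} = 7, b_{13} = 15, b_{14} = 5, b_{15} = 8, b_{16} = 9, b_{17} = 3, b_{18} = 1.
The sequence repeats with period 18.
The value 6 first appears (with j ≥ 1) at b_{10}.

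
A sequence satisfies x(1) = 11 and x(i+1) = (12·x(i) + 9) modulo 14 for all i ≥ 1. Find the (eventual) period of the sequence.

Computing terms: x(1) = 11; x(2) = 1; x(3) = 7; x(4) = 9; x(5) = 5; x(6) = 13; x(7) = 11.
The sequence repeats with period 6.

6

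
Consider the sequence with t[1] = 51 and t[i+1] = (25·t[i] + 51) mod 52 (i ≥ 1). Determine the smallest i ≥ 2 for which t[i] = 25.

Listing terms: t[1] = 51, t[2] = 26, t[3] = 25, t[4] = 0, t[5] = 51.
The sequence repeats with period 4.
The value 25 first appears (with i ≥ 2) at t[3].

3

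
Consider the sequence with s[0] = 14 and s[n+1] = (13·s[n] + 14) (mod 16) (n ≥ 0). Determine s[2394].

s[0] = 14,  s[1] = 4,  s[2] = 2,  s[3] = 8,  s[4] = 6,  s[5] = 12,  s[6] = 10,  s[7] = 0,  s[8] = 14.
The sequence repeats with period 8.
(2394 - 0) mod 8 = 2, so s[2394] = s[2] = 2.

2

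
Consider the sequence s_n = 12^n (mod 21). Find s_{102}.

15

We have s_1 = 12,  s_2 = 18,  s_3 = 6,  s_4 = 9,  s_5 = 3,  s_6 = 15,  s_7 = 12.
The sequence repeats with period 6.
So s_{102} = s_{1 + ((102-1) mod 6)} = s_6 = 15.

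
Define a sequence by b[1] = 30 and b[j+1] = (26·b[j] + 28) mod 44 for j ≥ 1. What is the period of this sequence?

5

Computing terms: b[1] = 30,  b[2] = 16,  b[3] = 4,  b[4] = 0,  b[5] = 28,  b[6] = 8,  b[7] = 16.
Since b[7] = b[2] = 16, the sequence is eventually periodic: after a pre-period of length 1 it cycles with period 5.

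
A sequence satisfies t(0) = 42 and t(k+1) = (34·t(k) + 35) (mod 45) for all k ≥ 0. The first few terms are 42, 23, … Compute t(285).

We have t(0) = 42; t(1) = 23; t(2) = 7; t(3) = 3; t(4) = 2; t(5) = 13; t(6) = 27; t(7) = 8; t(8) = 37; t(9) = 33; t(10) = 32; t(11) = 43; t(12) = 12; t(13) = 38; t(14) = 22; t(15) = 18; t(16) = 17; t(17) = 28; t(18) = 42.
The sequence repeats with period 18.
(285 - 0) mod 18 = 15, so t(285) = t(15) = 18.

18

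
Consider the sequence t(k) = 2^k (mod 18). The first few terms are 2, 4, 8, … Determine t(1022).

4

We have t(1) = 2, t(2) = 4, t(3) = 8, t(4) = 16, t(5) = 14, t(6) = 10, t(7) = 2.
The sequence repeats with period 6.
So t(1022) = t(1 + ((1022-1) mod 6)) = t(2) = 4.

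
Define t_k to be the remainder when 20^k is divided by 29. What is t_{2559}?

We have t_0 = 1, t_1 = 20, t_2 = 23, t_3 = 25, t_4 = 7, t_5 = 24, t_6 = 16, t_7 = 1.
The sequence repeats with period 7.
(2559 - 0) mod 7 = 4, so t_{2559} = t_4 = 7.

7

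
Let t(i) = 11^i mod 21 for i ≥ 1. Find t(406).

4

t(1) = 11,  t(2) = 16,  t(3) = 8,  t(4) = 4,  t(5) = 2,  t(6) = 1,  t(7) = 11.
The sequence repeats with period 6.
So t(406) = t(1 + ((406-1) mod 6)) = t(4) = 4.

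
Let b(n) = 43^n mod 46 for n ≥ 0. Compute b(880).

1

b(0) = 1; b(1) = 43; b(2) = 9; b(3) = 19; b(4) = 35; b(5) = 33; b(6) = 39; b(7) = 21; b(8) = 29; b(9) = 5; b(10) = 31; b(11) = 45; b(12) = 3; b(13) = 37; b(14) = 27; b(15) = 11; b(16) = 13; b(17) = 7; b(18) = 25; b(19) = 17; b(20) = 41; b(21) = 15; b(22) = 1.
Since b(22) = b(0) = 1, the sequence is periodic with period 22.
So b(880) = b(0 + ((880-0) mod 22)) = b(0) = 1.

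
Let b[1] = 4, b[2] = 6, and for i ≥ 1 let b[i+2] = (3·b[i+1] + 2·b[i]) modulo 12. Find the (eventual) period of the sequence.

4

Listing terms: b[1] = 4,  b[2] = 6,  b[3] = 2,  b[4] = 6,  b[5] = 10,  b[6] = 6,  b[7] = 2.
Since (b[6], b[7]) = (b[2], b[3]) = (6, 2) (two consecutive terms determine the rest), the sequence is eventually periodic: after a pre-period of length 1 it cycles with period 4.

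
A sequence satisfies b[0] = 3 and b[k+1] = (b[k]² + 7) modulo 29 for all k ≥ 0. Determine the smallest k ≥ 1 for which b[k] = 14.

We have b[0] = 3; b[1] = 16; b[2] = 2; b[3] = 11; b[4] = 12; b[5] = 6; b[6] = 14; b[7] = 0; b[8] = 7; b[9] = 27; b[10] = 11.
Since b[10] = b[3] = 11, the sequence is eventually periodic: after a pre-period of length 3 it cycles with period 7.
The value 14 first appears (with k ≥ 1) at b[6].

6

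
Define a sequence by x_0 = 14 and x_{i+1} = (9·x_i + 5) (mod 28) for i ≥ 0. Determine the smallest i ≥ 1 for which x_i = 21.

We have x_0 = 14; x_1 = 19; x_2 = 8; x_3 = 21; x_4 = 26; x_5 = 15; x_6 = 0; x_7 = 5; x_8 = 22; x_9 = 7; x_{10} = 12; x_{11} = 1; x_{12} = 14.
The sequence repeats with period 12.
The value 21 first appears (with i ≥ 1) at x_3.

3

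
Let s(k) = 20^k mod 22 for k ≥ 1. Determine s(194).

16

We have s(1) = 20,  s(2) = 4,  s(3) = 14,  s(4) = 16,  s(5) = 12,  s(6) = 20.
The sequence repeats with period 5.
So s(194) = s(1 + ((194-1) mod 5)) = s(4) = 16.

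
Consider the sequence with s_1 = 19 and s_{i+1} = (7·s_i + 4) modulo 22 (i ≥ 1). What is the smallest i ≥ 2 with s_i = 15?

9

s_1 = 19; s_2 = 5; s_3 = 17; s_4 = 13; s_5 = 7; s_6 = 9; s_7 = 1; s_8 = 11; s_9 = 15; s_{10} = 21; s_{11} = 19.
The sequence repeats with period 10.
The value 15 first appears (with i ≥ 2) at s_9.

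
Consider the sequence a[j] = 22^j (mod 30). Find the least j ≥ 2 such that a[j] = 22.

Listing terms: a[1] = 22, a[2] = 4, a[3] = 28, a[4] = 16, a[5] = 22.
The sequence repeats with period 4.
The value 22 next appears (with j ≥ 2) at a[5].

5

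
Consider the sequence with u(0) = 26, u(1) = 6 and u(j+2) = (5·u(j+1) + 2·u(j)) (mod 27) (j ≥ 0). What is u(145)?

6

u(0) = 26, u(1) = 6, u(2) = 1, u(3) = 17, u(4) = 6, u(5) = 10, u(6) = 8, u(7) = 6, u(8) = 19, u(9) = 26, u(10) = 6.
The sequence repeats with period 9.
(145 - 0) mod 9 = 1, so u(145) = u(1) = 6.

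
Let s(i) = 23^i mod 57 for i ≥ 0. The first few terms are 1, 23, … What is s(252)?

1

We have s(0) = 1,  s(1) = 23,  s(2) = 16,  s(3) = 26,  s(4) = 28,  s(5) = 17,  s(6) = 49,  s(7) = 44,  s(8) = 43,  s(9) = 20,  s(10) = 4,  s(11) = 35,  s(12) = 7,  s(13) = 47,  s(14) = 55,  s(15) = 11,  s(16) = 25,  s(17) = 5,  s(18) = 1.
Since s(18) = s(0) = 1, the sequence is periodic with period 18.
(252 - 0) mod 18 = 0, so s(252) = s(0) = 1.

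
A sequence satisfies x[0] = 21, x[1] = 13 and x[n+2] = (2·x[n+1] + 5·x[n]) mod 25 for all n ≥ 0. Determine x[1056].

24

x[0] = 21,  x[1] = 13,  x[2] = 6,  x[3] = 2,  x[4] = 9,  x[5] = 3,  x[6] = 1,  x[7] = 17,  x[8] = 14,  x[9] = 13,  x[10] = 21,  x[11] = 7,  x[12] = 19,  x[13] = 23,  x[14] = 16,  x[15] = 22,  x[16] = 24,  x[17] = 8,  x[18] = 11,  x[19] = 12,  x[20] = 4,  x[21] = 18,  x[22] = 6,  x[23] = 2.
Since (x[22], x[23]) = (x[2], x[3]) = (6, 2) (two consecutive terms determine the rest), the sequence is eventually periodic: after a pre-period of length 2 it cycles with period 20.
For n ≥ 2, x[n] depends only on (n - 2) mod 20. (1056 - 2) mod 20 = 14, so x[1056] = x[16] = 24.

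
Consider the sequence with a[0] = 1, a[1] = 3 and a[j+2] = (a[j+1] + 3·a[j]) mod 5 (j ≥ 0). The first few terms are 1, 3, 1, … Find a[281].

Computing terms: a[0] = 1,  a[1] = 3,  a[2] = 1,  a[3] = 0,  a[4] = 3,  a[5] = 3,  a[6] = 2,  a[7] = 1,  a[8] = 2,  a[9] = 0,  a[10] = 1,  a[11] = 1,  a[12] = 4,  a[13] = 2,  a[14] = 4,  a[15] = 0,  a[16] = 2,  a[17] = 2,  a[18] = 3,  a[19] = 4,  a[20] = 3,  a[21] = 0,  a[22] = 4,  a[23] = 4,  a[24] = 1,  a[25] = 3.
Since (a[24], a[25]) = (a[0], a[1]) = (1, 3) (two consecutive terms determine the rest), the sequence is periodic with period 24.
(281 - 0) mod 24 = 17, so a[281] = a[17] = 2.

2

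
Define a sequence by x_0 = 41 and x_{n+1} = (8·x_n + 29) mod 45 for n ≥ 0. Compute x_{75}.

24

We have x_0 = 41, x_1 = 42, x_2 = 5, x_3 = 24, x_4 = 41.
Since x_4 = x_0 = 41, the sequence is periodic with period 4.
(75 - 0) mod 4 = 3, so x_{75} = x_3 = 24.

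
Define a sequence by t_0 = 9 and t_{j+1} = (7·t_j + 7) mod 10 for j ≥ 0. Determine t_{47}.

Computing terms: t_0 = 9, t_1 = 0, t_2 = 7, t_3 = 6, t_4 = 9.
The sequence repeats with period 4.
So t_{47} = t_{0 + ((47-0) mod 4)} = t_3 = 6.

6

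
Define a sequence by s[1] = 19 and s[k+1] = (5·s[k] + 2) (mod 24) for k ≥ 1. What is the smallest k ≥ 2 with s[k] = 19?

We have s[1] = 19,  s[2] = 1,  s[3] = 7,  s[4] = 13,  s[5] = 19.
Since s[5] = s[1] = 19, the sequence is periodic with period 4.
The value 19 next appears (with k ≥ 2) at s[5].

5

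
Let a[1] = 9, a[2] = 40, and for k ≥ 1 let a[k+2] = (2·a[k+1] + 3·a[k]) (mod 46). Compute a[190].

Listing terms: a[1] = 9,  a[2] = 40,  a[3] = 15,  a[4] = 12,  a[5] = 23,  a[6] = 36,  a[7] = 3,  a[8] = 22,  a[9] = 7,  a[10] = 34,  a[11] = 43,  a[12] = 4,  a[13] = 45,  a[14] = 10,  a[15] = 17,  a[16] = 18,  a[17] = 41,  a[18] = 44,  a[19] = 27,  a[20] = 2,  a[21] = 39,  a[22] = 38,  a[23] = 9,  a[24] = 40.
The sequence repeats with period 22.
So a[190] = a[1 + ((190-1) mod 22)] = a[14] = 10.

10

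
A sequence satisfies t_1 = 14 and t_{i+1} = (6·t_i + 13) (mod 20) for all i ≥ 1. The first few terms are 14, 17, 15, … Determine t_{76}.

We have t_1 = 14,  t_2 = 17,  t_3 = 15,  t_4 = 3,  t_5 = 11,  t_6 = 19,  t_7 = 7,  t_8 = 15.
Since t_8 = t_3 = 15, the sequence is eventually periodic: after a pre-period of length 2 it cycles with period 5.
For i ≥ 3, t_i depends only on (i - 3) mod 5. (76 - 3) mod 5 = 3, so t_{76} = t_6 = 19.

19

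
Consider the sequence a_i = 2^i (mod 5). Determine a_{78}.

We have a_1 = 2; a_2 = 4; a_3 = 3; a_4 = 1; a_5 = 2.
Since a_5 = a_1 = 2, the sequence is periodic with period 4.
So a_{78} = a_{1 + ((78-1) mod 4)} = a_2 = 4.

4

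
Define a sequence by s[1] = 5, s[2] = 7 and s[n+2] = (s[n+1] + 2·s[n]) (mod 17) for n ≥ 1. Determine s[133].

14

s[1] = 5,  s[2] = 7,  s[3] = 0,  s[4] = 14,  s[5] = 14,  s[6] = 8,  s[7] = 2,  s[8] = 1,  s[9] = 5,  s[10] = 7.
The sequence repeats with period 8.
So s[133] = s[1 + ((133-1) mod 8)] = s[5] = 14.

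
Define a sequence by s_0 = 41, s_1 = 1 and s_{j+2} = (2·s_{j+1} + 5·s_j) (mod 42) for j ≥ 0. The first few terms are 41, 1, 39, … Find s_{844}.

25

s_0 = 41,  s_1 = 1,  s_2 = 39,  s_3 = 41,  s_4 = 25,  s_5 = 3,  s_6 = 5,  s_7 = 25,  s_8 = 33,  s_9 = 23,  s_{10} = 1,  s_{11} = 33,  s_{12} = 29,  s_{13} = 13,  s_{14} = 3,  s_{15} = 29,  s_{16} = 31,  s_{17} = 39,  s_{18} = 23,  s_{19} = 31,  s_{20} = 9,  s_{21} = 5,  s_{22} = 13,  s_{23} = 9,  s_{24} = 41,  s_{25} = 1.
The sequence repeats with period 24.
(844 - 0) mod 24 = 4, so s_{844} = s_4 = 25.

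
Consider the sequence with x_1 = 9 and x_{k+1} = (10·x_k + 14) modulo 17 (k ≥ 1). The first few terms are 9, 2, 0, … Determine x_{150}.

Listing terms: x_1 = 9; x_2 = 2; x_3 = 0; x_4 = 14; x_5 = 1; x_6 = 7; x_7 = 16; x_8 = 4; x_9 = 3; x_{10} = 10; x_{11} = 12; x_{12} = 15; x_{13} = 11; x_{14} = 5; x_{15} = 13; x_{16} = 8; x_{17} = 9.
Since x_{17} = x_1 = 9, the sequence is periodic with period 16.
(150 - 1) mod 16 = 5, so x_{150} = x_6 = 7.

7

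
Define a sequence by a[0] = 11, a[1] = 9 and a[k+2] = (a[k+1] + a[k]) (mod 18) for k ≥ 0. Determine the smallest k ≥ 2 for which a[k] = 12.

17

a[0] = 11; a[1] = 9; a[2] = 2; a[3] = 11; a[4] = 13; a[5] = 6; a[6] = 1; a[7] = 7; a[8] = 8; a[9] = 15; a[10] = 5; a[11] = 2; a[12] = 7; a[13] = 9; a[14] = 16; a[15] = 7; a[16] = 5; a[17] = 12; a[18] = 17; a[19] = 11; a[20] = 10; a[21] = 3; a[22] = 13; a[23] = 16; a[24] = 11; a[25] = 9.
Since (a[24], a[25]) = (a[0], a[1]) = (11, 9) (two consecutive terms determine the rest), the sequence is periodic with period 24.
The value 12 first appears (with k ≥ 2) at a[17].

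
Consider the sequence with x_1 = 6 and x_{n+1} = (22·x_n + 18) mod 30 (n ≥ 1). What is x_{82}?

0

We have x_1 = 6,  x_2 = 0,  x_3 = 18,  x_4 = 24,  x_5 = 6.
The sequence repeats with period 4.
(82 - 1) mod 4 = 1, so x_{82} = x_2 = 0.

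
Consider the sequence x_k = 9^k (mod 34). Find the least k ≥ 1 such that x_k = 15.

Computing terms: x_0 = 1, x_1 = 9, x_2 = 13, x_3 = 15, x_4 = 33, x_5 = 25, x_6 = 21, x_7 = 19, x_8 = 1.
Since x_8 = x_0 = 1, the sequence is periodic with period 8.
The value 15 first appears (with k ≥ 1) at x_3.

3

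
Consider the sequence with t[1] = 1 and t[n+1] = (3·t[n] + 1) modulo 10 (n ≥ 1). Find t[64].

We have t[1] = 1, t[2] = 4, t[3] = 3, t[4] = 0, t[5] = 1.
Since t[5] = t[1] = 1, the sequence is periodic with period 4.
So t[64] = t[1 + ((64-1) mod 4)] = t[4] = 0.

0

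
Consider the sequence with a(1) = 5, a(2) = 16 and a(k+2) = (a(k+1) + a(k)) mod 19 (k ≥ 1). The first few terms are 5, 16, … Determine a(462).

We have a(1) = 5; a(2) = 16; a(3) = 2; a(4) = 18; a(5) = 1; a(6) = 0; a(7) = 1; a(8) = 1; a(9) = 2; a(10) = 3; a(11) = 5; a(12) = 8; a(13) = 13; a(14) = 2; a(15) = 15; a(16) = 17; a(17) = 13; a(18) = 11; a(19) = 5; a(20) = 16.
Since (a(19), a(20)) = (a(1), a(2)) = (5, 16) (two consecutive terms determine the rest), the sequence is periodic with period 18.
(462 - 1) mod 18 = 11, so a(462) = a(12) = 8.

8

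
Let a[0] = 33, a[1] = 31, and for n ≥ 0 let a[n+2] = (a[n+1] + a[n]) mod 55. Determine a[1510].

a[0] = 33, a[1] = 31, a[2] = 9, a[3] = 40, a[4] = 49, a[5] = 34, a[6] = 28, a[7] = 7, a[8] = 35, a[9] = 42, a[10] = 22, a[11] = 9, a[12] = 31, a[13] = 40, a[14] = 16, a[15] = 1, a[16] = 17, a[17] = 18, a[18] = 35, a[19] = 53, a[20] = 33, a[21] = 31.
Since (a[20], a[21]) = (a[0], a[1]) = (33, 31) (two consecutive terms determine the rest), the sequence is periodic with period 20.
So a[1510] = a[0 + ((1510-0) mod 20)] = a[10] = 22.

22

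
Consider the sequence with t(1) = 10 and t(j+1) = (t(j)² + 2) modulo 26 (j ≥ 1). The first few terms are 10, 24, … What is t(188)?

Listing terms: t(1) = 10; t(2) = 24; t(3) = 6; t(4) = 12; t(5) = 16; t(6) = 24.
Since t(6) = t(2) = 24, the sequence is eventually periodic: after a pre-period of length 1 it cycles with period 4.
For j ≥ 2, t(j) depends only on (j - 2) mod 4. (188 - 2) mod 4 = 2, so t(188) = t(4) = 12.

12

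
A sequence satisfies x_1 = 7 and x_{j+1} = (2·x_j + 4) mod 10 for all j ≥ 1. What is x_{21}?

2

We have x_1 = 7; x_2 = 8; x_3 = 0; x_4 = 4; x_5 = 2; x_6 = 8.
Since x_6 = x_2 = 8, the sequence is eventually periodic: after a pre-period of length 1 it cycles with period 4.
For j ≥ 2, x_j depends only on (j - 2) mod 4. (21 - 2) mod 4 = 3, so x_{21} = x_5 = 2.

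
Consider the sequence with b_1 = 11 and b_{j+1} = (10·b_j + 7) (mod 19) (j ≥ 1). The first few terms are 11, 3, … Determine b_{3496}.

16

We have b_1 = 11,  b_2 = 3,  b_3 = 18,  b_4 = 16,  b_5 = 15,  b_6 = 5,  b_7 = 0,  b_8 = 7,  b_9 = 1,  b_{10} = 17,  b_{11} = 6,  b_{12} = 10,  b_{13} = 12,  b_{14} = 13,  b_{15} = 4,  b_{16} = 9,  b_{17} = 2,  b_{18} = 8,  b_{19} = 11.
Since b_{19} = b_1 = 11, the sequence is periodic with period 18.
So b_{3496} = b_{1 + ((3496-1) mod 18)} = b_4 = 16.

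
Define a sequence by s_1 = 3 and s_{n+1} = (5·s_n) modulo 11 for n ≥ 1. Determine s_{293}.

Listing terms: s_1 = 3, s_2 = 4, s_3 = 9, s_4 = 1, s_5 = 5, s_6 = 3.
Since s_6 = s_1 = 3, the sequence is periodic with period 5.
So s_{293} = s_{1 + ((293-1) mod 5)} = s_3 = 9.

9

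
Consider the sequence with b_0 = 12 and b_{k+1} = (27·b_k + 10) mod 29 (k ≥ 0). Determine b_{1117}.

b_0 = 12, b_1 = 15, b_2 = 9, b_3 = 21, b_4 = 26, b_5 = 16, b_6 = 7, b_7 = 25, b_8 = 18, b_9 = 3, b_{10} = 4, b_{11} = 2, b_{12} = 6, b_{13} = 27, b_{14} = 14, b_{15} = 11, b_{16} = 17, b_{17} = 5, b_{18} = 0, b_{19} = 10, b_{20} = 19, b_{21} = 1, b_{22} = 8, b_{23} = 23, b_{24} = 22, b_{25} = 24, b_{26} = 20, b_{27} = 28, b_{28} = 12.
Since b_{28} = b_0 = 12, the sequence is periodic with period 28.
So b_{1117} = b_{0 + ((1117-0) mod 28)} = b_{25} = 24.

24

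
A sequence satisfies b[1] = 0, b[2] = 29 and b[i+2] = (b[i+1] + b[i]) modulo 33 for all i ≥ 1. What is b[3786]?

2

Listing terms: b[1] = 0; b[2] = 29; b[3] = 29; b[4] = 25; b[5] = 21; b[6] = 13; b[7] = 1; b[8] = 14; b[9] = 15; b[10] = 29; b[11] = 11; b[12] = 7; b[13] = 18; b[14] = 25; b[15] = 10; b[16] = 2; b[17] = 12; b[18] = 14; b[19] = 26; b[20] = 7; b[21] = 0; b[22] = 7; b[23] = 7; b[24] = 14; b[25] = 21; b[26] = 2; b[27] = 23; b[28] = 25; b[29] = 15; b[30] = 7; b[31] = 22; b[32] = 29; b[33] = 18; b[34] = 14; b[35] = 32; b[36] = 13; b[37] = 12; b[38] = 25; b[39] = 4; b[40] = 29; b[41] = 0; b[42] = 29.
Since (b[41], b[42]) = (b[1], b[2]) = (0, 29) (two consecutive terms determine the rest), the sequence is periodic with period 40.
(3786 - 1) mod 40 = 25, so b[3786] = b[26] = 2.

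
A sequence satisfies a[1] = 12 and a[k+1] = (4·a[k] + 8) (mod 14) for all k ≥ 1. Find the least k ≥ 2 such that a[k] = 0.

a[1] = 12,  a[2] = 0,  a[3] = 8,  a[4] = 12.
Since a[4] = a[1] = 12, the sequence is periodic with period 3.
The value 0 first appears (with k ≥ 2) at a[2].

2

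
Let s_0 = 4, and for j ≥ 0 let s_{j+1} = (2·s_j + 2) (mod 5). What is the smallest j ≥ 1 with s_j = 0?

s_0 = 4; s_1 = 0; s_2 = 2; s_3 = 1; s_4 = 4.
The sequence repeats with period 4.
The value 0 first appears (with j ≥ 1) at s_1.

1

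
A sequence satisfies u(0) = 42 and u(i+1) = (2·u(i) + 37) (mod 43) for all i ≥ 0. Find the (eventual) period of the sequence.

14

Listing terms: u(0) = 42, u(1) = 35, u(2) = 21, u(3) = 36, u(4) = 23, u(5) = 40, u(6) = 31, u(7) = 13, u(8) = 20, u(9) = 34, u(10) = 19, u(11) = 32, u(12) = 15, u(13) = 24, u(14) = 42.
Since u(14) = u(0) = 42, the sequence is periodic with period 14.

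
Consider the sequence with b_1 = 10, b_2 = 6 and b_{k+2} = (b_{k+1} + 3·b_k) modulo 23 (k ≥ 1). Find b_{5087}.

1

Listing terms: b_1 = 10; b_2 = 6; b_3 = 13; b_4 = 8; b_5 = 1; b_6 = 2; b_7 = 5; b_8 = 11; b_9 = 3; b_{10} = 13; b_{11} = 22; b_{12} = 15; b_{13} = 12; b_{14} = 11; b_{15} = 1; b_{16} = 11; b_{17} = 14; b_{18} = 1; b_{19} = 20; b_{20} = 0; b_{21} = 14; b_{22} = 14; b_{23} = 10; b_{24} = 6.
Since (b_{23}, b_{24}) = (b_1, b_2) = (10, 6) (two consecutive terms determine the rest), the sequence is periodic with period 22.
So b_{5087} = b_{1 + ((5087-1) mod 22)} = b_5 = 1.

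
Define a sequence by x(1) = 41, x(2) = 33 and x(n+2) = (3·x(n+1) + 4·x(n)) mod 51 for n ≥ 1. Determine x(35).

x(1) = 41; x(2) = 33; x(3) = 8; x(4) = 3; x(5) = 41; x(6) = 33.
Since (x(5), x(6)) = (x(1), x(2)) = (41, 33) (two consecutive terms determine the rest), the sequence is periodic with period 4.
So x(35) = x(1 + ((35-1) mod 4)) = x(3) = 8.

8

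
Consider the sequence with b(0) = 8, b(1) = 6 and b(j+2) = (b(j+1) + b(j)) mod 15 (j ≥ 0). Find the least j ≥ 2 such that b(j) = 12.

Listing terms: b(0) = 8, b(1) = 6, b(2) = 14, b(3) = 5, b(4) = 4, b(5) = 9, b(6) = 13, b(7) = 7, b(8) = 5, b(9) = 12, b(10) = 2, b(11) = 14, b(12) = 1, b(13) = 0, b(14) = 1, b(15) = 1, b(16) = 2, b(17) = 3, b(18) = 5, b(19) = 8, b(20) = 13, b(21) = 6, b(22) = 4, b(23) = 10, b(24) = 14, b(25) = 9, b(26) = 8, b(27) = 2, b(28) = 10, b(29) = 12, b(30) = 7, b(31) = 4, b(32) = 11, b(33) = 0, b(34) = 11, b(35) = 11, b(36) = 7, b(37) = 3, b(38) = 10, b(39) = 13, b(40) = 8, b(41) = 6.
The sequence repeats with period 40.
The value 12 first appears (with j ≥ 2) at b(9).

9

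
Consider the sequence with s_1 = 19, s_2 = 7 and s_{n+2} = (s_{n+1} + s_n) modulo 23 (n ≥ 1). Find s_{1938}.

Listing terms: s_1 = 19,  s_2 = 7,  s_3 = 3,  s_4 = 10,  s_5 = 13,  s_6 = 0,  s_7 = 13,  s_8 = 13,  s_9 = 3,  s_{10} = 16,  s_{11} = 19,  s_{12} = 12,  s_{13} = 8,  s_{14} = 20,  s_{15} = 5,  s_{16} = 2,  s_{17} = 7,  s_{18} = 9,  s_{19} = 16,  s_{20} = 2,  s_{21} = 18,  s_{22} = 20,  s_{23} = 15,  s_{24} = 12,  s_{25} = 4,  s_{26} = 16,  s_{27} = 20,  s_{28} = 13,  s_{29} = 10,  s_{30} = 0,  s_{31} = 10,  s_{32} = 10,  s_{33} = 20,  s_{34} = 7,  s_{35} = 4,  s_{36} = 11,  s_{37} = 15,  s_{38} = 3,  s_{39} = 18,  s_{40} = 21,  s_{41} = 16,  s_{42} = 14,  s_{43} = 7,  s_{44} = 21,  s_{45} = 5,  s_{46} = 3,  s_{47} = 8,  s_{48} = 11,  s_{49} = 19,  s_{50} = 7.
The sequence repeats with period 48.
(1938 - 1) mod 48 = 17, so s_{1938} = s_{18} = 9.

9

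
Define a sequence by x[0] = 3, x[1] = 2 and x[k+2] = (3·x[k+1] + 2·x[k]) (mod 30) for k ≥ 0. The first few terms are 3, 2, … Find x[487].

16

We have x[0] = 3,  x[1] = 2,  x[2] = 12,  x[3] = 10,  x[4] = 24,  x[5] = 2,  x[6] = 24,  x[7] = 16,  x[8] = 6,  x[9] = 20,  x[10] = 12,  x[11] = 16,  x[12] = 12,  x[13] = 8,  x[14] = 18,  x[15] = 10,  x[16] = 6,  x[17] = 8,  x[18] = 6,  x[19] = 4,  x[20] = 24,  x[21] = 20,  x[22] = 18,  x[23] = 4,  x[24] = 18,  x[25] = 2,  x[26] = 12.
Since (x[25], x[26]) = (x[1], x[2]) = (2, 12) (two consecutive terms determine the rest), the sequence is eventually periodic: after a pre-period of length 1 it cycles with period 24.
For k ≥ 1, x[k] depends only on (k - 1) mod 24. (487 - 1) mod 24 = 6, so x[487] = x[7] = 16.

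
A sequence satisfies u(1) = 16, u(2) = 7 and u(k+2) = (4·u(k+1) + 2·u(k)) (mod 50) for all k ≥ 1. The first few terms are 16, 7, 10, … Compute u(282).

u(1) = 16, u(2) = 7, u(3) = 10, u(4) = 4, u(5) = 36, u(6) = 2, u(7) = 30, u(8) = 24, u(9) = 6, u(10) = 22, u(11) = 0, u(12) = 44, u(13) = 26, u(14) = 42, u(15) = 20, u(16) = 14, u(17) = 46, u(18) = 12, u(19) = 40, u(20) = 34, u(21) = 16, u(22) = 32, u(23) = 10, u(24) = 4.
Since (u(23), u(24)) = (u(3), u(4)) = (10, 4) (two consecutive terms determine the rest), the sequence is eventually periodic: after a pre-period of length 2 it cycles with period 20.
For k ≥ 3, u(k) depends only on (k - 3) mod 20. (282 - 3) mod 20 = 19, so u(282) = u(22) = 32.

32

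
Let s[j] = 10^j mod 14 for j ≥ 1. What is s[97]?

10

s[1] = 10, s[2] = 2, s[3] = 6, s[4] = 4, s[5] = 12, s[6] = 8, s[7] = 10.
Since s[7] = s[1] = 10, the sequence is periodic with period 6.
(97 - 1) mod 6 = 0, so s[97] = s[1] = 10.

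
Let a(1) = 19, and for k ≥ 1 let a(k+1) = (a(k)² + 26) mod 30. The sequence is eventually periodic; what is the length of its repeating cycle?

Listing terms: a(1) = 19,  a(2) = 27,  a(3) = 5,  a(4) = 21,  a(5) = 17,  a(6) = 15,  a(7) = 11,  a(8) = 27.
Since a(8) = a(2) = 27, the sequence is eventually periodic: after a pre-period of length 1 it cycles with period 6.

6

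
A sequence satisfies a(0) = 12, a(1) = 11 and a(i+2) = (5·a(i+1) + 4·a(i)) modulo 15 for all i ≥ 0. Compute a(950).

We have a(0) = 12; a(1) = 11; a(2) = 13; a(3) = 4; a(4) = 12; a(5) = 1; a(6) = 8; a(7) = 14; a(8) = 12; a(9) = 11.
Since (a(8), a(9)) = (a(0), a(1)) = (12, 11) (two consecutive terms determine the rest), the sequence is periodic with period 8.
(950 - 0) mod 8 = 6, so a(950) = a(6) = 8.

8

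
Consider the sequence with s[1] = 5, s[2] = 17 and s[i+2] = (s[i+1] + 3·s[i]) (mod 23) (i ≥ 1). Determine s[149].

Computing terms: s[1] = 5, s[2] = 17, s[3] = 9, s[4] = 14, s[5] = 18, s[6] = 14, s[7] = 22, s[8] = 18, s[9] = 15, s[10] = 0, s[11] = 22, s[12] = 22, s[13] = 19, s[14] = 16, s[15] = 4, s[16] = 6, s[17] = 18, s[18] = 13, s[19] = 21, s[20] = 14, s[21] = 8, s[22] = 4, s[23] = 5, s[24] = 17.
Since (s[23], s[24]) = (s[1], s[2]) = (5, 17) (two consecutive terms determine the rest), the sequence is periodic with period 22.
(149 - 1) mod 22 = 16, so s[149] = s[17] = 18.

18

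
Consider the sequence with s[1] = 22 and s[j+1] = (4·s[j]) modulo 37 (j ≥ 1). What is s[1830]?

18

We have s[1] = 22,  s[2] = 14,  s[3] = 19,  s[4] = 2,  s[5] = 8,  s[6] = 32,  s[7] = 17,  s[8] = 31,  s[9] = 13,  s[10] = 15,  s[11] = 23,  s[12] = 18,  s[13] = 35,  s[14] = 29,  s[15] = 5,  s[16] = 20,  s[17] = 6,  s[18] = 24,  s[19] = 22.
Since s[19] = s[1] = 22, the sequence is periodic with period 18.
So s[1830] = s[1 + ((1830-1) mod 18)] = s[12] = 18.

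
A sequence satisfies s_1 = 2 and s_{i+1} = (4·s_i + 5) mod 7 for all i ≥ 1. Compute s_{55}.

Computing terms: s_1 = 2; s_2 = 6; s_3 = 1; s_4 = 2.
Since s_4 = s_1 = 2, the sequence is periodic with period 3.
So s_{55} = s_{1 + ((55-1) mod 3)} = s_1 = 2.

2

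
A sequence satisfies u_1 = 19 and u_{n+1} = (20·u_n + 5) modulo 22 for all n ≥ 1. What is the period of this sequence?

5

Listing terms: u_1 = 19; u_2 = 11; u_3 = 5; u_4 = 17; u_5 = 15; u_6 = 19.
The sequence repeats with period 5.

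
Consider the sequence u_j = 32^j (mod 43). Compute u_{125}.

39

Listing terms: u_1 = 32; u_2 = 35; u_3 = 2; u_4 = 21; u_5 = 27; u_6 = 4; u_7 = 42; u_8 = 11; u_9 = 8; u_{10} = 41; u_{11} = 22; u_{12} = 16; u_{13} = 39; u_{14} = 1; u_{15} = 32.
The sequence repeats with period 14.
(125 - 1) mod 14 = 12, so u_{125} = u_{13} = 39.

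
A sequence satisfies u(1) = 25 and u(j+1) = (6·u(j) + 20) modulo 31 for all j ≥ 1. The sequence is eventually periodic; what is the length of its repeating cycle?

6

Listing terms: u(1) = 25,  u(2) = 15,  u(3) = 17,  u(4) = 29,  u(5) = 8,  u(6) = 6,  u(7) = 25.
The sequence repeats with period 6.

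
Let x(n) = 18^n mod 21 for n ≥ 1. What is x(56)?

Listing terms: x(1) = 18; x(2) = 9; x(3) = 15; x(4) = 18.
The sequence repeats with period 3.
So x(56) = x(1 + ((56-1) mod 3)) = x(2) = 9.

9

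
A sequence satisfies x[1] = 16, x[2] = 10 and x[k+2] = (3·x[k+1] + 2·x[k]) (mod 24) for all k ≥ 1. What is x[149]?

x[1] = 16, x[2] = 10, x[3] = 14, x[4] = 14, x[5] = 22, x[6] = 22, x[7] = 14, x[8] = 14.
Since (x[7], x[8]) = (x[3], x[4]) = (14, 14) (two consecutive terms determine the rest), the sequence is eventually periodic: after a pre-period of length 2 it cycles with period 4.
For k ≥ 3, x[k] depends only on (k - 3) mod 4. (149 - 3) mod 4 = 2, so x[149] = x[5] = 22.

22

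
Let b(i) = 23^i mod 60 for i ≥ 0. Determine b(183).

We have b(0) = 1, b(1) = 23, b(2) = 49, b(3) = 47, b(4) = 1.
The sequence repeats with period 4.
(183 - 0) mod 4 = 3, so b(183) = b(3) = 47.

47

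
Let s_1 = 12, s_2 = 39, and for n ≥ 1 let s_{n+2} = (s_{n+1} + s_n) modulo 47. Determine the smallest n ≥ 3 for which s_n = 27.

10

Computing terms: s_1 = 12,  s_2 = 39,  s_3 = 4,  s_4 = 43,  s_5 = 0,  s_6 = 43,  s_7 = 43,  s_8 = 39,  s_9 = 35,  s_{10} = 27,  s_{11} = 15,  s_{12} = 42,  s_{13} = 10,  s_{14} = 5,  s_{15} = 15,  s_{16} = 20,  s_{17} = 35,  s_{18} = 8,  s_{19} = 43,  s_{20} = 4,  s_{21} = 0,  s_{22} = 4,  s_{23} = 4,  s_{24} = 8,  s_{25} = 12,  s_{26} = 20,  s_{27} = 32,  s_{28} = 5,  s_{29} = 37,  s_{30} = 42,  s_{31} = 32,  s_{32} = 27,  s_{33} = 12,  s_{34} = 39.
The sequence repeats with period 32.
The value 27 first appears (with n ≥ 3) at s_{10}.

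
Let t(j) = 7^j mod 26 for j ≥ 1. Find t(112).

Listing terms: t(1) = 7,  t(2) = 23,  t(3) = 5,  t(4) = 9,  t(5) = 11,  t(6) = 25,  t(7) = 19,  t(8) = 3,  t(9) = 21,  t(10) = 17,  t(11) = 15,  t(12) = 1,  t(13) = 7.
The sequence repeats with period 12.
(112 - 1) mod 12 = 3, so t(112) = t(4) = 9.

9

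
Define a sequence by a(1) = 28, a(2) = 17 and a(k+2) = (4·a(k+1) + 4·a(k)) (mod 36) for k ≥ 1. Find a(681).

4

a(1) = 28,  a(2) = 17,  a(3) = 0,  a(4) = 32,  a(5) = 20,  a(6) = 28,  a(7) = 12,  a(8) = 16,  a(9) = 4,  a(10) = 8,  a(11) = 12,  a(12) = 8,  a(13) = 8,  a(14) = 28,  a(15) = 0,  a(16) = 4,  a(17) = 16,  a(18) = 8,  a(19) = 24,  a(20) = 20,  a(21) = 32,  a(22) = 28,  a(23) = 24,  a(24) = 28,  a(25) = 28,  a(26) = 8,  a(27) = 0,  a(28) = 32.
Since (a(27), a(28)) = (a(3), a(4)) = (0, 32) (two consecutive terms determine the rest), the sequence is eventually periodic: after a pre-period of length 2 it cycles with period 24.
For k ≥ 3, a(k) depends only on (k - 3) mod 24. (681 - 3) mod 24 = 6, so a(681) = a(9) = 4.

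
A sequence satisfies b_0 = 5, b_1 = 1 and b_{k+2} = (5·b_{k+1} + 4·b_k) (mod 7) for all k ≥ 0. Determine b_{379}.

1

We have b_0 = 5, b_1 = 1, b_2 = 4, b_3 = 3, b_4 = 3, b_5 = 6, b_6 = 0, b_7 = 3, b_8 = 1, b_9 = 3, b_{10} = 5, b_{11} = 2, b_{12} = 2, b_{13} = 4, b_{14} = 0, b_{15} = 2, b_{16} = 3, b_{17} = 2, b_{18} = 1, b_{19} = 6, b_{20} = 6, b_{21} = 5, b_{22} = 0, b_{23} = 6, b_{24} = 2, b_{25} = 6, b_{26} = 3, b_{27} = 4, b_{28} = 4, b_{29} = 1, b_{30} = 0, b_{31} = 4, b_{32} = 6, b_{33} = 4, b_{34} = 2, b_{35} = 5, b_{36} = 5, b_{37} = 3, b_{38} = 0, b_{39} = 5, b_{40} = 4, b_{41} = 5, b_{42} = 6, b_{43} = 1, b_{44} = 1, b_{45} = 2, b_{46} = 0, b_{47} = 1, b_{48} = 5, b_{49} = 1.
Since (b_{48}, b_{49}) = (b_0, b_1) = (5, 1) (two consecutive terms determine the rest), the sequence is periodic with period 48.
So b_{379} = b_{0 + ((379-0) mod 48)} = b_{43} = 1.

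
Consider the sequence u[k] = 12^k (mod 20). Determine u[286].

4

We have u[0] = 1,  u[1] = 12,  u[2] = 4,  u[3] = 8,  u[4] = 16,  u[5] = 12.
Since u[5] = u[1] = 12, the sequence is eventually periodic: after a pre-period of length 1 it cycles with period 4.
For k ≥ 1, u[k] depends only on (k - 1) mod 4. (286 - 1) mod 4 = 1, so u[286] = u[2] = 4.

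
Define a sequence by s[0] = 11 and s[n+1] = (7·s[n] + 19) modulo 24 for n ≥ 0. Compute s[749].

Listing terms: s[0] = 11,  s[1] = 0,  s[2] = 19,  s[3] = 8,  s[4] = 3,  s[5] = 16,  s[6] = 11.
The sequence repeats with period 6.
(749 - 0) mod 6 = 5, so s[749] = s[5] = 16.

16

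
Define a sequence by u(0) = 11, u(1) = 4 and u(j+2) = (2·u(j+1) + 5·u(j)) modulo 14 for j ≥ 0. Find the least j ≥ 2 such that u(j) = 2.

17

We have u(0) = 11,  u(1) = 4,  u(2) = 7,  u(3) = 6,  u(4) = 5,  u(5) = 12,  u(6) = 7,  u(7) = 4,  u(8) = 1,  u(9) = 8,  u(10) = 7,  u(11) = 12,  u(12) = 3,  u(13) = 10,  u(14) = 7,  u(15) = 8,  u(16) = 9,  u(17) = 2,  u(18) = 7,  u(19) = 10,  u(20) = 13,  u(21) = 6,  u(22) = 7,  u(23) = 2,  u(24) = 11,  u(25) = 4.
The sequence repeats with period 24.
The value 2 first appears (with j ≥ 2) at u(17).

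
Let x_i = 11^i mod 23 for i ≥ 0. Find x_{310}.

x_0 = 1, x_1 = 11, x_2 = 6, x_3 = 20, x_4 = 13, x_5 = 5, x_6 = 9, x_7 = 7, x_8 = 8, x_9 = 19, x_{10} = 2, x_{11} = 22, x_{12} = 12, x_{13} = 17, x_{14} = 3, x_{15} = 10, x_{16} = 18, x_{17} = 14, x_{18} = 16, x_{19} = 15, x_{20} = 4, x_{21} = 21, x_{22} = 1.
The sequence repeats with period 22.
(310 - 0) mod 22 = 2, so x_{310} = x_2 = 6.

6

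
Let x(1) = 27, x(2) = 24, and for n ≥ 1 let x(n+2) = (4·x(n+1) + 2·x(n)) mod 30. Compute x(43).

x(1) = 27; x(2) = 24; x(3) = 0; x(4) = 18; x(5) = 12; x(6) = 24; x(7) = 0.
Since (x(6), x(7)) = (x(2), x(3)) = (24, 0) (two consecutive terms determine the rest), the sequence is eventually periodic: after a pre-period of length 1 it cycles with period 4.
For n ≥ 2, x(n) depends only on (n - 2) mod 4. (43 - 2) mod 4 = 1, so x(43) = x(3) = 0.

0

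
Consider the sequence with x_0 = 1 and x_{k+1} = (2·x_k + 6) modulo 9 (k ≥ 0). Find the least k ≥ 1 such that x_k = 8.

1

We have x_0 = 1; x_1 = 8; x_2 = 4; x_3 = 5; x_4 = 7; x_5 = 2; x_6 = 1.
Since x_6 = x_0 = 1, the sequence is periodic with period 6.
The value 8 first appears (with k ≥ 1) at x_1.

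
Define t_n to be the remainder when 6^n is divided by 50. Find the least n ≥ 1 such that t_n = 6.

1

Listing terms: t_0 = 1; t_1 = 6; t_2 = 36; t_3 = 16; t_4 = 46; t_5 = 26; t_6 = 6.
Since t_6 = t_1 = 6, the sequence is eventually periodic: after a pre-period of length 1 it cycles with period 5.
The value 6 first appears (with n ≥ 1) at t_1.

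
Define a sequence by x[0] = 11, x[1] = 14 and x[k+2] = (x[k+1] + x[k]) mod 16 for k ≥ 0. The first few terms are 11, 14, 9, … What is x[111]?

Computing terms: x[0] = 11,  x[1] = 14,  x[2] = 9,  x[3] = 7,  x[4] = 0,  x[5] = 7,  x[6] = 7,  x[7] = 14,  x[8] = 5,  x[9] = 3,  x[10] = 8,  x[11] = 11,  x[12] = 3,  x[13] = 14,  x[14] = 1,  x[15] = 15,  x[16] = 0,  x[17] = 15,  x[18] = 15,  x[19] = 14,  x[20] = 13,  x[21] = 11,  x[22] = 8,  x[23] = 3,  x[24] = 11,  x[25] = 14.
Since (x[24], x[25]) = (x[0], x[1]) = (11, 14) (two consecutive terms determine the rest), the sequence is periodic with period 24.
So x[111] = x[0 + ((111-0) mod 24)] = x[15] = 15.

15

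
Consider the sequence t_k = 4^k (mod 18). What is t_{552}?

10

Listing terms: t_1 = 4,  t_2 = 16,  t_3 = 10,  t_4 = 4.
The sequence repeats with period 3.
(552 - 1) mod 3 = 2, so t_{552} = t_3 = 10.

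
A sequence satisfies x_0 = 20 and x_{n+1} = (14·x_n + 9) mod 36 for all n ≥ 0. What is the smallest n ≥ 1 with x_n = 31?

5

Listing terms: x_0 = 20,  x_1 = 1,  x_2 = 23,  x_3 = 7,  x_4 = 35,  x_5 = 31,  x_6 = 11,  x_7 = 19,  x_8 = 23.
Since x_8 = x_2 = 23, the sequence is eventually periodic: after a pre-period of length 2 it cycles with period 6.
The value 31 first appears (with n ≥ 1) at x_5.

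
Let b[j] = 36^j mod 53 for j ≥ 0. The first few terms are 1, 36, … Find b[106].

24

Computing terms: b[0] = 1, b[1] = 36, b[2] = 24, b[3] = 16, b[4] = 46, b[5] = 13, b[6] = 44, b[7] = 47, b[8] = 49, b[9] = 15, b[10] = 10, b[11] = 42, b[12] = 28, b[13] = 1.
Since b[13] = b[0] = 1, the sequence is periodic with period 13.
So b[106] = b[0 + ((106-0) mod 13)] = b[2] = 24.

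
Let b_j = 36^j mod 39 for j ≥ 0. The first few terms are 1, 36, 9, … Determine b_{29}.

We have b_0 = 1,  b_1 = 36,  b_2 = 9,  b_3 = 12,  b_4 = 3,  b_5 = 30,  b_6 = 27,  b_7 = 36.
Since b_7 = b_1 = 36, the sequence is eventually periodic: after a pre-period of length 1 it cycles with period 6.
For j ≥ 1, b_j depends only on (j - 1) mod 6. (29 - 1) mod 6 = 4, so b_{29} = b_5 = 30.

30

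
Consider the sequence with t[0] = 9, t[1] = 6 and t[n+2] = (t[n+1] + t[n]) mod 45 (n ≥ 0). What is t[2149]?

3

We have t[0] = 9,  t[1] = 6,  t[2] = 15,  t[3] = 21,  t[4] = 36,  t[5] = 12,  t[6] = 3,  t[7] = 15,  t[8] = 18,  t[9] = 33,  t[10] = 6,  t[11] = 39,  t[12] = 0,  t[13] = 39,  t[14] = 39,  t[15] = 33,  t[16] = 27,  t[17] = 15,  t[18] = 42,  t[19] = 12,  t[20] = 9,  t[21] = 21,  t[22] = 30,  t[23] = 6,  t[24] = 36,  t[25] = 42,  t[26] = 33,  t[27] = 30,  t[28] = 18,  t[29] = 3,  t[30] = 21,  t[31] = 24,  t[32] = 0,  t[33] = 24,  t[34] = 24,  t[35] = 3,  t[36] = 27,  t[37] = 30,  t[38] = 12,  t[39] = 42,  t[40] = 9,  t[41] = 6.
The sequence repeats with period 40.
(2149 - 0) mod 40 = 29, so t[2149] = t[29] = 3.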